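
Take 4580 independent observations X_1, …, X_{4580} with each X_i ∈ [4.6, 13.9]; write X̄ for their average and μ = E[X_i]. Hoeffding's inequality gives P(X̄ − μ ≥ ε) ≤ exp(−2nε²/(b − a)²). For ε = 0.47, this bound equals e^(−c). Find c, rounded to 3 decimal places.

23.395

c = 2nε²/(b − a)² = 2·4580·0.47² / 9.3² = 23.3951.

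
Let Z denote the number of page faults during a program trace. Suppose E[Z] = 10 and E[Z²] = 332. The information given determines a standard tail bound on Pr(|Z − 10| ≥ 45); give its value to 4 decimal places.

The first two moments determine the variance, so Chebyshev's inequality is the sharpest standard bound available.
Var(Z) = E[Z²] − (E[Z])² = 332 − 100 = 232.
Chebyshev's inequality: Pr(|Z − μ| ≥ t) ≤ Var(Z)/t² = 232/2025 = 0.1146.

0.1146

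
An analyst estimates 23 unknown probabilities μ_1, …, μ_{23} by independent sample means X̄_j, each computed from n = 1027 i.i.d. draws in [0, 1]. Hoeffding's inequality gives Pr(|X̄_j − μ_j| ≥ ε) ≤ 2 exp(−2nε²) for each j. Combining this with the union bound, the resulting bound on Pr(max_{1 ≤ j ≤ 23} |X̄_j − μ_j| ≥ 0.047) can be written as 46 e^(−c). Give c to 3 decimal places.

4.537

Union bound over the 23 events: Pr(max_{1 ≤ j ≤ 23} |X̄_j − μ_j| ≥ 0.047) ≤ 23·2·exp(−2nε²) = 46 exp(−2·1027·0.047²).
So c = 2·1027·0.047² = 4.5373.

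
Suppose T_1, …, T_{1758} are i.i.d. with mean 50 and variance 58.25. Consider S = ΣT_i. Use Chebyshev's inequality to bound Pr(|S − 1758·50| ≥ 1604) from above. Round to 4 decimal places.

Var(S) = n·Var(T_i) = 1758·58.25 = 102403.5.
Chebyshev: Pr(|S − 1758·50| ≥ 1604) ≤ Var(S)/1604² = 102403.5/2572816 = 0.0398.

0.0398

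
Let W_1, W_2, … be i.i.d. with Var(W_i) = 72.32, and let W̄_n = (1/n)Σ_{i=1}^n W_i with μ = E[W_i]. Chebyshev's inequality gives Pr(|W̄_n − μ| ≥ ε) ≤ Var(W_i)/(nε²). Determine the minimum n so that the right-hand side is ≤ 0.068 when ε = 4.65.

50

Require 72.32/(n·4.65²) ≤ 0.068, i.e. n ≥ 72.32/(0.068·4.65²) = 49.186.
The smallest integer n is 50.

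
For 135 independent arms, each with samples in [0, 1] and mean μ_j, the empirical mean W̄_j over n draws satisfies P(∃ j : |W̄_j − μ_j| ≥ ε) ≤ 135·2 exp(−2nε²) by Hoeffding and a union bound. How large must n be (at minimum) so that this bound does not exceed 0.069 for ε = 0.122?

278

Need 2·135·exp(−2nε²) ≤ 0.069, i.e. exp(−2nε²) ≤ 0.069/270.
So 2nε² ≥ ln(270/0.069) = 8.272071.
Hence n ≥ 8.272071/(2·0.122²) = 277.885.
The smallest integer n is 278.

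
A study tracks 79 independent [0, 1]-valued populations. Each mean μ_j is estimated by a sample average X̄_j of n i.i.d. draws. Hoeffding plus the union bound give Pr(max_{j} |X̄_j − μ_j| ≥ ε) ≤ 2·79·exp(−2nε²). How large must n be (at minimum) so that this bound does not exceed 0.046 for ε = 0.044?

Need 2·79·exp(−2nε²) ≤ 0.046, i.e. exp(−2nε²) ≤ 0.046/158.
So 2nε² ≥ ln(158/0.046) = 8.141709.
Hence n ≥ 8.141709/(2·0.044²) = 2102.714.
The smallest integer n is 2103.

2103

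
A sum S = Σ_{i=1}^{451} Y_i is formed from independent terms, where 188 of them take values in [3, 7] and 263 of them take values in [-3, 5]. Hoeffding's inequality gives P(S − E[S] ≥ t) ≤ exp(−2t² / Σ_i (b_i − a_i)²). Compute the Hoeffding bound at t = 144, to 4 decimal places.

0.1236

Σ(b_i − a_i)² = 188·4² + 263·8² = 19840.
Exponent = 2·144² / 19840 = 2.09032.
Bound = exp(−2.09032) = 0.12365.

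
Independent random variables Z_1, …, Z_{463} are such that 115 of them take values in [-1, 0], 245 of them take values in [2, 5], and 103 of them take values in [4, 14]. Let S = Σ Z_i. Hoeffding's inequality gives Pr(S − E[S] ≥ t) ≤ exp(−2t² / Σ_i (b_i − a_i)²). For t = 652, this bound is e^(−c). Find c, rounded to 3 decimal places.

67.370

Σ(b_i − a_i)² = 115·1² + 245·3² + 103·10² = 12620.
c = 2t² / 12620 = 2·652² / 12620 = 67.3699.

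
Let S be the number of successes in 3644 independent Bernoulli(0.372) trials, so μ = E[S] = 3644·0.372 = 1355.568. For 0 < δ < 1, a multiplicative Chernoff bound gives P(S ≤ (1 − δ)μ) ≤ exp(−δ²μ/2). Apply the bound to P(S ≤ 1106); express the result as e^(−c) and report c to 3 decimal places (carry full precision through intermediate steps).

Write 1106 = (1 − δ)μ, so δ = 1 − 1106/1355.568 = 0.1841059…
Then the exponent is δ²μ/2 = (μ − 1106)²/(2μ) = 22.973464.

22.973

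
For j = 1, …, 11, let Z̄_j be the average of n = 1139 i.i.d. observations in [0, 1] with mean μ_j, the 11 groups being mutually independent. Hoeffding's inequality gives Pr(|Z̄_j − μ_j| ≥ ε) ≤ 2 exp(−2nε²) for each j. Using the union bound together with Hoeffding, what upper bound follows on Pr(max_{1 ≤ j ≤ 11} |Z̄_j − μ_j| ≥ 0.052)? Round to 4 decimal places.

Per-experiment Hoeffding bound: 2·exp(−2·1139·0.052²) = 2·exp(−6.15971) = 0.0042257.
Union bound over 11 events: 11·0.0042257 = 0.04648.

0.0465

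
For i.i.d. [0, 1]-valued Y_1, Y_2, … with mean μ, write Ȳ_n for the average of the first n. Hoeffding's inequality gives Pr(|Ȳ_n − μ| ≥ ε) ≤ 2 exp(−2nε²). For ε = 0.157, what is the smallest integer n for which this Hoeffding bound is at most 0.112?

Require 2·exp(−2nε²) ≤ 0.112, i.e. 2nε² ≥ ln(2/0.112) = 2.882404.
So n ≥ 2.882404 / (2·0.157²) = 58.469.
The smallest integer n is 59.

59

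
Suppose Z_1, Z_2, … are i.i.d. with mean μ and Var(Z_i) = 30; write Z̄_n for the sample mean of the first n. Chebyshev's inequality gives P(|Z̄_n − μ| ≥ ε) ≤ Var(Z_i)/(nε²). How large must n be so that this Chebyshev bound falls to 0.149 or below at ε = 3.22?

Require 30/(n·3.22²) ≤ 0.149, i.e. n ≥ 30/(0.149·3.22²) = 19.419.
The smallest integer n is 20.

20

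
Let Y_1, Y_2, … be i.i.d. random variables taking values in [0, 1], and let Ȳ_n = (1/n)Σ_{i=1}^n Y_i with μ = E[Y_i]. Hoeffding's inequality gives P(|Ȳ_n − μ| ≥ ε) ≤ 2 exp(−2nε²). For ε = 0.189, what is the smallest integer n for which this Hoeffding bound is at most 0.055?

51

Require 2·exp(−2nε²) ≤ 0.055, i.e. 2nε² ≥ ln(2/0.055) = 3.593569.
So n ≥ 3.593569 / (2·0.189²) = 50.301.
The smallest integer n is 51.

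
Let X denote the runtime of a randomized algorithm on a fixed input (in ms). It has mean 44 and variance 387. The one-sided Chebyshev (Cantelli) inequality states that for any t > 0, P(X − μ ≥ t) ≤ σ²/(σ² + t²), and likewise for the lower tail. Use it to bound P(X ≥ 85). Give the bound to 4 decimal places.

0.1871

Here σ² = 387 and t = 41, so σ² + t² = 2068.
Cantelli's bound: 387/2068 = 0.1871.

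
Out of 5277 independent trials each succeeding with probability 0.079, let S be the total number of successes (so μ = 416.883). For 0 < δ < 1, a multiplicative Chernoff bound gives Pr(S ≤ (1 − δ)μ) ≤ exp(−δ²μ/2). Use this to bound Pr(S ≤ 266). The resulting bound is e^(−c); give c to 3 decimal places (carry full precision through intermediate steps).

27.305

Write 266 = (1 − δ)μ, so δ = 1 − 266/416.883 = 0.3619313…
Then the exponent is δ²μ/2 = (μ − 266)²/(2μ) = 27.304639.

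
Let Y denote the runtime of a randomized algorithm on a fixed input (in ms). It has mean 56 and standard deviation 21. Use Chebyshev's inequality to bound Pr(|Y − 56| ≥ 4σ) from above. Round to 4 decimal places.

Chebyshev: Pr(|Y − μ| ≥ t) ≤ Var(Y)/t².
Var(Y) = σ² = 21² = 441.
t = 4·21 = 84.
Bound = 441 / 7056 = 0.0625.

0.0625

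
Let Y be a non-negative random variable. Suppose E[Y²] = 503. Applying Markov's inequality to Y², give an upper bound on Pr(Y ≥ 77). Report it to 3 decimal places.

0.085

Since Y ≥ 0, the event {Y ≥ 77} is the same as {Y² ≥ 5929}.
Markov's inequality applied to Y² gives Pr(Y² ≥ 5929) ≤ E[Y²]/5929 = 503/5929 = 0.0848.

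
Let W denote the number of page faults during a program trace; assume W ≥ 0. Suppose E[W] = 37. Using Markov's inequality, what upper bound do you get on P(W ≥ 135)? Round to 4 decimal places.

Markov's inequality: for a non-negative random variable, P(W ≥ a) ≤ E[W]/a.
Here E[W] = 37 and a = 135, so the bound is 37/135 = 0.2741.

0.2741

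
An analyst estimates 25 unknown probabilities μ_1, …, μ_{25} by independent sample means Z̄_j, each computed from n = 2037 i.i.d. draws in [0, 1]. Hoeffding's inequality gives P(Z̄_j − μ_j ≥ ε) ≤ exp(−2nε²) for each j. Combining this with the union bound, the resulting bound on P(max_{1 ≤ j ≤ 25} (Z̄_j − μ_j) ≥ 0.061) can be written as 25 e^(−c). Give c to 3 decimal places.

Union bound over the 25 events: P(max_{1 ≤ j ≤ 25} (Z̄_j − μ_j) ≥ 0.061) ≤ 25·exp(−2nε²) = 25 exp(−2·2037·0.061²).
So c = 2·2037·0.061² = 15.1594.

15.159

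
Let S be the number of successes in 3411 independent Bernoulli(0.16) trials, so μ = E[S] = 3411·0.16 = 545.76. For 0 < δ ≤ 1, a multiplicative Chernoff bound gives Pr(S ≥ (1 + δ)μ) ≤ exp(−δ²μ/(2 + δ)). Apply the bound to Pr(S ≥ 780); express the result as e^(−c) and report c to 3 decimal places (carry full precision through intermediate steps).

Write 780 = (1 + δ)μ, so δ = 780/545.76 − 1 = 0.4291996…
Then the exponent is δ²μ/(2 + δ) = (780 − μ)² / (μ·(2 + δ)) = 41.386358.

41.386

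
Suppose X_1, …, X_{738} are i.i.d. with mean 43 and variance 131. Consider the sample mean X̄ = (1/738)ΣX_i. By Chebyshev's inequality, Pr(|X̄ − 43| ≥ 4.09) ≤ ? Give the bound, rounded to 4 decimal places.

0.0106

Var(X̄) = Var(X_i)/n = 131/738 = 0.17751.
Chebyshev: Pr(|X̄ − 43| ≥ 4.09) ≤ Var(X̄)/(4.09)² = 131/(738·4.09²) = 0.0106.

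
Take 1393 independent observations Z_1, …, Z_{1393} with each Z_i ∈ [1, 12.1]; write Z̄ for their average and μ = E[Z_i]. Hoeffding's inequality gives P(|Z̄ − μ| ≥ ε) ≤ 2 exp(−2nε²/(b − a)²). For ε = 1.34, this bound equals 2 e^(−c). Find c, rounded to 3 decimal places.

c = 2nε²/(b − a)² = 2·1393·1.34² / 11.1² = 40.6017.

40.602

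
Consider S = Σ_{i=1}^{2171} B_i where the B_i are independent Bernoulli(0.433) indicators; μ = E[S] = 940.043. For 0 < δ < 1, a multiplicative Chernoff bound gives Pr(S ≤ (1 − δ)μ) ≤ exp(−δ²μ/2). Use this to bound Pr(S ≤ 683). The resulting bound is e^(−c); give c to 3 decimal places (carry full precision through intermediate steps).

35.143

Write 683 = (1 − δ)μ, so δ = 1 − 683/940.043 = 0.2734375…
Then the exponent is δ²μ/2 = (μ − 683)²/(2μ) = 35.142597.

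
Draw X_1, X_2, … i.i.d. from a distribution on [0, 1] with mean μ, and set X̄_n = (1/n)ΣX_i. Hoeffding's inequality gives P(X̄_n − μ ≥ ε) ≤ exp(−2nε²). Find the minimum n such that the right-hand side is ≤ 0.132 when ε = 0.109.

86

Require exp(−2nε²) ≤ 0.132, i.e. 2nε² ≥ ln(1/0.132) = 2.024953.
So n ≥ 2.024953 / (2·0.109²) = 85.218.
The smallest integer n is 86.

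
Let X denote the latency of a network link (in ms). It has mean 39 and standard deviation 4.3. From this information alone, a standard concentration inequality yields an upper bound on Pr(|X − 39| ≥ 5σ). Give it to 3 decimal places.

Mean and variance are known, so Chebyshev's inequality applies.
Chebyshev: Pr(|X − μ| ≥ t) ≤ Var(X)/t².
Var(X) = σ² = 4.3² = 18.49.
t = 5·4.3 = 21.5.
Bound = 18.49 / 462.25 = 0.0400.

0.040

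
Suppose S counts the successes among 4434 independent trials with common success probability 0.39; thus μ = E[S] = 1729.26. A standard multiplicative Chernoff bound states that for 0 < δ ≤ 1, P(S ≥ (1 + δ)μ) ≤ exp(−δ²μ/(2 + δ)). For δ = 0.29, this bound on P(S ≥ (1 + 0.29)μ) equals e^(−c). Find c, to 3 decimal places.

c = δ²μ/(2 + δ) = 0.29²·1729.26/(2 + 0.29) = 63.5069.

63.507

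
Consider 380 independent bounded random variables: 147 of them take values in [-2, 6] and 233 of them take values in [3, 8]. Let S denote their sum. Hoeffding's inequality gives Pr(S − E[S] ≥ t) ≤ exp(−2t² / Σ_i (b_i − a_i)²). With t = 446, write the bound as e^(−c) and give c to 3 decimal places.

26.116

Σ(b_i − a_i)² = 147·8² + 233·5² = 15233.
c = 2t² / 15233 = 2·446² / 15233 = 26.1165.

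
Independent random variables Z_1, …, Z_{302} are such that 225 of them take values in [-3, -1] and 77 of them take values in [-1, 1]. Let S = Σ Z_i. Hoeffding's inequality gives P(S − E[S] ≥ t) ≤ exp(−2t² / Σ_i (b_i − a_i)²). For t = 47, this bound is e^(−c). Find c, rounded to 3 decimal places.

Σ(b_i − a_i)² = 225·2² + 77·2² = 1208.
c = 2t² / 1208 = 2·47² / 1208 = 3.6573.

3.657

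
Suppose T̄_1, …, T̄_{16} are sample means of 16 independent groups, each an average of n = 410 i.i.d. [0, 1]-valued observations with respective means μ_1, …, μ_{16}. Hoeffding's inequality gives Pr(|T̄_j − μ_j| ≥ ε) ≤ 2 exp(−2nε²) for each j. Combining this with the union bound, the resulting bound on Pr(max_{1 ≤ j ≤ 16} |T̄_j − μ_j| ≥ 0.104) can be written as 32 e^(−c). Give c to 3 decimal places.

8.869

Union bound over the 16 events: Pr(max_{1 ≤ j ≤ 16} |T̄_j − μ_j| ≥ 0.104) ≤ 16·2·exp(−2nε²) = 32 exp(−2·410·0.104²).
So c = 2·410·0.104² = 8.8691.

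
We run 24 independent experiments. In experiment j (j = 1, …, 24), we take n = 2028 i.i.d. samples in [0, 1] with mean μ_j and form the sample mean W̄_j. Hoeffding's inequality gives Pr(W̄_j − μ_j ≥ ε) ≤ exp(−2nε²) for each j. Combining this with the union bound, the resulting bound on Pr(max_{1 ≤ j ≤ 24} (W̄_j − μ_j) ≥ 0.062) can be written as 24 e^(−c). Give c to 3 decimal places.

Union bound over the 24 events: Pr(max_{1 ≤ j ≤ 24} (W̄_j − μ_j) ≥ 0.062) ≤ 24·exp(−2nε²) = 24 exp(−2·2028·0.062²).
So c = 2·2028·0.062² = 15.5913.

15.591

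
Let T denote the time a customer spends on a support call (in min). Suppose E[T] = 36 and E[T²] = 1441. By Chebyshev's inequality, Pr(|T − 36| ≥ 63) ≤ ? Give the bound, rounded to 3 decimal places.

0.037

Var(T) = E[T²] − (E[T])² = 1441 − 1296 = 145.
Chebyshev's inequality: Pr(|T − μ| ≥ t) ≤ Var(T)/t² = 145/3969 = 0.0365.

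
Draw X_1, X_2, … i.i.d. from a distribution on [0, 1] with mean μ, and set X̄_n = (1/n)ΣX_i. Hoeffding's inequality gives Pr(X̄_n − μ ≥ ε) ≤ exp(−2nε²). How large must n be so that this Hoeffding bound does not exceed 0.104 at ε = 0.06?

315

Require exp(−2nε²) ≤ 0.104, i.e. 2nε² ≥ ln(1/0.104) = 2.263364.
So n ≥ 2.263364 / (2·0.06²) = 314.356.
The smallest integer n is 315.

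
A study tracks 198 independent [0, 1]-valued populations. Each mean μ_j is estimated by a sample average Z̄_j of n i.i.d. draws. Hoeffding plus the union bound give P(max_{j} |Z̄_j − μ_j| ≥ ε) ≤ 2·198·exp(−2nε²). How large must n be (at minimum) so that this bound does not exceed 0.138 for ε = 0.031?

Need 2·198·exp(−2nε²) ≤ 0.138, i.e. exp(−2nε²) ≤ 0.138/396.
So 2nε² ≥ ln(396/0.138) = 7.961916.
Hence n ≥ 7.961916/(2·0.031²) = 4142.516.
The smallest integer n is 4143.

4143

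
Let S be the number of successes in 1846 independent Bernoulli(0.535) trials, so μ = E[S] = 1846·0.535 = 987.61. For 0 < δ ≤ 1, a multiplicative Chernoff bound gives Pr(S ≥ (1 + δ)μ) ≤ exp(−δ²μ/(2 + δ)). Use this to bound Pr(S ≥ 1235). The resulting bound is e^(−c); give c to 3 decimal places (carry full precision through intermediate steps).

Write 1235 = (1 + δ)μ, so δ = 1235/987.61 − 1 = 0.2504936…
Then the exponent is δ²μ/(2 + δ) = (1235 − μ)² / (μ·(2 + δ)) = 27.536010.

27.536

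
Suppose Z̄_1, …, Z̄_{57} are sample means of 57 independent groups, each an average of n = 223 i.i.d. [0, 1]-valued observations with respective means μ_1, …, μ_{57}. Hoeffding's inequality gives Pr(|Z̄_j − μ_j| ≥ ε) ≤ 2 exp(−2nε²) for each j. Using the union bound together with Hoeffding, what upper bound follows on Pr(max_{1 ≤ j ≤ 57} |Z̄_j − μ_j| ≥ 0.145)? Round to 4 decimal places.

0.0096

Per-experiment Hoeffding bound: 2·exp(−2·223·0.145²) = 2·exp(−9.37715) = 0.00016927.
Union bound over 57 events: 57·0.00016927 = 0.00965.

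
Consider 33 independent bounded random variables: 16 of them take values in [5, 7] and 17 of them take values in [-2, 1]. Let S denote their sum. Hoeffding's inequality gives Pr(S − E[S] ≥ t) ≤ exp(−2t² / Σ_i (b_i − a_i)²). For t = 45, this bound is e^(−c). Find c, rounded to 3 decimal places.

18.664

Σ(b_i − a_i)² = 16·2² + 17·3² = 217.
c = 2t² / 217 = 2·45² / 217 = 18.6636.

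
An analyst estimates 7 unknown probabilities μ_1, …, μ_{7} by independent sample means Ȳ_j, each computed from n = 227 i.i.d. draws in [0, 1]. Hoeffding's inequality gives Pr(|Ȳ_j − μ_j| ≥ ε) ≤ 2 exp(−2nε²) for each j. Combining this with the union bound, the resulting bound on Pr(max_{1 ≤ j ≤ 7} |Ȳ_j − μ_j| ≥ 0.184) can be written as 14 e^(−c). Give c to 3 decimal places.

Union bound over the 7 events: Pr(max_{1 ≤ j ≤ 7} |Ȳ_j − μ_j| ≥ 0.184) ≤ 7·2·exp(−2nε²) = 14 exp(−2·227·0.184²).
So c = 2·227·0.184² = 15.3706.

15.371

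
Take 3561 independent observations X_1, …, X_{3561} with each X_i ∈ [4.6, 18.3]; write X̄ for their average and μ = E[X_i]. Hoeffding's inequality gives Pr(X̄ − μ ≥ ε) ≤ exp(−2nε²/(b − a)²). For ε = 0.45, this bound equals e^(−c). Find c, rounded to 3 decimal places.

7.684

c = 2nε²/(b − a)² = 2·3561·0.45² / 13.7² = 7.6840.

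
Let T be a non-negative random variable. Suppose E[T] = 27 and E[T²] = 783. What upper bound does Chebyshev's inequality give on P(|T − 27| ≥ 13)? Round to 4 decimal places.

0.3195

Var(T) = E[T²] − (E[T])² = 783 − 729 = 54.
Chebyshev's inequality: P(|T − μ| ≥ t) ≤ Var(T)/t² = 54/169 = 0.3195.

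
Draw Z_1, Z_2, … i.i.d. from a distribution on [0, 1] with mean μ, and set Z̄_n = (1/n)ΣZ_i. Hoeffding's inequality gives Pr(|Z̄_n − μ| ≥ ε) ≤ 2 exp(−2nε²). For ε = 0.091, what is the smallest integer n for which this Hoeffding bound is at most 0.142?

Require 2·exp(−2nε²) ≤ 0.142, i.e. 2nε² ≥ ln(2/0.142) = 2.645075.
So n ≥ 2.645075 / (2·0.091²) = 159.707.
The smallest integer n is 160.

160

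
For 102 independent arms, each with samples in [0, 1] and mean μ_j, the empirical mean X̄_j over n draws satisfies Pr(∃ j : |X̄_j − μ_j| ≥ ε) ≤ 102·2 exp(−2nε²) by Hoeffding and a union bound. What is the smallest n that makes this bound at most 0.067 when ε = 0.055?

1326

Need 2·102·exp(−2nε²) ≤ 0.067, i.e. exp(−2nε²) ≤ 0.067/204.
So 2nε² ≥ ln(204/0.067) = 8.021183.
Hence n ≥ 8.021183/(2·0.055²) = 1325.815.
The smallest integer n is 1326.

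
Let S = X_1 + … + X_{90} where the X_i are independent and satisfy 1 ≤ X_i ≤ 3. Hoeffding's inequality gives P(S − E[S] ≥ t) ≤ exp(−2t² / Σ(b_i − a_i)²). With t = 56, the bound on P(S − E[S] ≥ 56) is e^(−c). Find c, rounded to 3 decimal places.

17.422

Σ(b_i − a_i)² = 90·(2)² = 360.
c = 2t²/360 = 2·56²/360 = 17.4222.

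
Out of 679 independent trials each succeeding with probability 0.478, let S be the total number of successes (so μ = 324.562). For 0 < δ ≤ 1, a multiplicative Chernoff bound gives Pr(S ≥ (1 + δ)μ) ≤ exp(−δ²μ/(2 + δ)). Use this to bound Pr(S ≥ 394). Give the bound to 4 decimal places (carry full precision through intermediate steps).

0.0012

Write 394 = (1 + δ)μ, so δ = 394/324.562 − 1 = 0.2139437…
Then the exponent is δ²μ/(2 + δ) = (394 − μ)² / (μ·(2 + δ)) = 6.710118.
Bound = exp(−6.710118) = 0.00122.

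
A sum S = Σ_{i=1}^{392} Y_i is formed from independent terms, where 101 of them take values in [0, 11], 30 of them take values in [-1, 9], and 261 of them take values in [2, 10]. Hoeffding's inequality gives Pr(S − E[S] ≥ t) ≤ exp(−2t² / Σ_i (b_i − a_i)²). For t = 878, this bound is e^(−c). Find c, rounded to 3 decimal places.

Σ(b_i − a_i)² = 101·11² + 30·10² + 261·8² = 31925.
c = 2t² / 31925 = 2·878² / 31925 = 48.2934.

48.293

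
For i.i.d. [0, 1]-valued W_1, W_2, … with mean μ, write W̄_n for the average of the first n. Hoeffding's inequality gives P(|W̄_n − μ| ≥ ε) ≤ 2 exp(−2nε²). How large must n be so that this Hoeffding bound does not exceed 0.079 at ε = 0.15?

Require 2·exp(−2nε²) ≤ 0.079, i.e. 2nε² ≥ ln(2/0.079) = 3.231455.
So n ≥ 3.231455 / (2·0.15²) = 71.810.
The smallest integer n is 72.

72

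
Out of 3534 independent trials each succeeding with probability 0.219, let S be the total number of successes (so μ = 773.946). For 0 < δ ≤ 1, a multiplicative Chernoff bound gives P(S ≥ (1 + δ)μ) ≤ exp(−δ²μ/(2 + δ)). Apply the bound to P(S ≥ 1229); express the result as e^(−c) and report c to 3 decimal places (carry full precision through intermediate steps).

Write 1229 = (1 + δ)μ, so δ = 1229/773.946 − 1 = 0.5879661…
Then the exponent is δ²μ/(2 + δ) = (1229 − μ)² / (μ·(2 + δ)) = 103.384786.

103.385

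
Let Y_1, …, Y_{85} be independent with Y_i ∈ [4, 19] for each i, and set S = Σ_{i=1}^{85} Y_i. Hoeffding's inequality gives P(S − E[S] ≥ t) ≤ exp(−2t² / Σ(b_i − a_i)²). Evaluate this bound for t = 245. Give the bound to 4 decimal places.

Σ(b_i − a_i)² = 85·(15)² = 19125.
Exponent = 2·245²/19125 = 6.2771.
Bound = exp(−6.2771) = 0.00188.

0.0019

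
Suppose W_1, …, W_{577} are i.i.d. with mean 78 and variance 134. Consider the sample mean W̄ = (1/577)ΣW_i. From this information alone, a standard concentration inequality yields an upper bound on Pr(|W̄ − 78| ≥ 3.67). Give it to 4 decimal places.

0.0172

With mean and variance of each term known, Chebyshev's inequality bounds the deviation of the sum (or sample mean).
Var(W̄) = Var(W_i)/n = 134/577 = 0.23224.
Chebyshev: Pr(|W̄ − 78| ≥ 3.67) ≤ Var(W̄)/(3.67)² = 134/(577·3.67²) = 0.0172.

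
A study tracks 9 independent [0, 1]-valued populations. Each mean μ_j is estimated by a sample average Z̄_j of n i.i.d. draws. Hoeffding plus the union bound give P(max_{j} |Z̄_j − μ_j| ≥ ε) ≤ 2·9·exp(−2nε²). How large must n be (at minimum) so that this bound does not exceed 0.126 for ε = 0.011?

Need 2·9·exp(−2nε²) ≤ 0.126, i.e. exp(−2nε²) ≤ 0.126/18.
So 2nε² ≥ ln(18/0.126) = 4.961845.
Hence n ≥ 4.961845/(2·0.011²) = 20503.492.
The smallest integer n is 20504.

20504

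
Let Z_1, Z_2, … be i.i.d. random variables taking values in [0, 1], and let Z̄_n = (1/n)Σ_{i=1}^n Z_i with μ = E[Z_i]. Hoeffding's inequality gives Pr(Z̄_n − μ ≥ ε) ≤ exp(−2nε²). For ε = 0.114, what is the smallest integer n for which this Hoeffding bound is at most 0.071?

102

Require exp(−2nε²) ≤ 0.071, i.e. 2nε² ≥ ln(1/0.071) = 2.645075.
So n ≥ 2.645075 / (2·0.114²) = 101.765.
The smallest integer n is 102.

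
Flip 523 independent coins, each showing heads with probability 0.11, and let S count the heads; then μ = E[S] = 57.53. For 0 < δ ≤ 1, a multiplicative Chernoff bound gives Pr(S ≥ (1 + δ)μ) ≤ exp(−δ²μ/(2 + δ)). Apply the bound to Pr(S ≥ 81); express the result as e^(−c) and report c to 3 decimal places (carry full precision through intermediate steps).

3.976

Write 81 = (1 + δ)μ, so δ = 81/57.53 − 1 = 0.4079611…
Then the exponent is δ²μ/(2 + δ) = (81 − μ)² / (μ·(2 + δ)) = 3.976329.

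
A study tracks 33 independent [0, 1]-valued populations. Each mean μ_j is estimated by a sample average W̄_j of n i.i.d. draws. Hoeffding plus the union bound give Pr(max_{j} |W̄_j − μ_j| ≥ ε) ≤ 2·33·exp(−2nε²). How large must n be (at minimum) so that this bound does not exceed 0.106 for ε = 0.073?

604

Need 2·33·exp(−2nε²) ≤ 0.106, i.e. exp(−2nε²) ≤ 0.106/66.
So 2nε² ≥ ln(66/0.106) = 6.433971.
Hence n ≥ 6.433971/(2·0.073²) = 603.675.
The smallest integer n is 604.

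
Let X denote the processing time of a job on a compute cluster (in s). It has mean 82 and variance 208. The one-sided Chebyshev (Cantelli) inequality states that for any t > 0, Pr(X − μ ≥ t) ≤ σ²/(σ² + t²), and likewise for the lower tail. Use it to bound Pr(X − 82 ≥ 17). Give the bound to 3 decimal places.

Here σ² = 208 and t = 17, so σ² + t² = 497.
Cantelli's bound: 208/497 = 0.4185.

0.419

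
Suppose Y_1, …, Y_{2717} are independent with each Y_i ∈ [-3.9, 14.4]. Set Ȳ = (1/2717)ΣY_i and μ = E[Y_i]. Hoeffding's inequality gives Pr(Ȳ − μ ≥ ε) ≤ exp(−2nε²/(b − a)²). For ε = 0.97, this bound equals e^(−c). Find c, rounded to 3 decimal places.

c = 2nε²/(b − a)² = 2·2717·0.97² / 18.3² = 15.2673.

15.267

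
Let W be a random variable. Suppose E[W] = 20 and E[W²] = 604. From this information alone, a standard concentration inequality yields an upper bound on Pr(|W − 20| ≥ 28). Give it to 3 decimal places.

The first two moments determine the variance, so Chebyshev's inequality is the sharpest standard bound available.
Var(W) = E[W²] − (E[W])² = 604 − 400 = 204.
Chebyshev's inequality: Pr(|W − μ| ≥ t) ≤ Var(W)/t² = 204/784 = 0.2602.

0.260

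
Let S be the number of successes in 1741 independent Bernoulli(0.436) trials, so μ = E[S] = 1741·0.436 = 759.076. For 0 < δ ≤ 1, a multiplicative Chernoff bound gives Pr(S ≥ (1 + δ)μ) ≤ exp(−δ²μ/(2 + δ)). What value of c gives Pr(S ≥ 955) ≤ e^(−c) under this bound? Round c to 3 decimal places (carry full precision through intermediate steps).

Write 955 = (1 + δ)μ, so δ = 955/759.076 − 1 = 0.2581085…
Then the exponent is δ²μ/(2 + δ) = (955 − μ)² / (μ·(2 + δ)) = 22.394698.

22.395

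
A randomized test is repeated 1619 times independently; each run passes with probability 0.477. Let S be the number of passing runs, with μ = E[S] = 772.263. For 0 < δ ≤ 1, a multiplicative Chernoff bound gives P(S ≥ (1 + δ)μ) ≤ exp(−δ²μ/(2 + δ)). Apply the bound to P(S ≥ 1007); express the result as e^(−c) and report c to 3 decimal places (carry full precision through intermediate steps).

Write 1007 = (1 + δ)μ, so δ = 1007/772.263 − 1 = 0.3039599…
Then the exponent is δ²μ/(2 + δ) = (1007 − μ)² / (μ·(2 + δ)) = 30.968698.

30.969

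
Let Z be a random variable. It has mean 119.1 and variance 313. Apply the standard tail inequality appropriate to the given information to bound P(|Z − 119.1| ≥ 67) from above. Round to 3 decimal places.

Mean and variance are known, so Chebyshev's inequality applies.
Chebyshev: P(|Z − μ| ≥ t) ≤ Var(Z)/t².
Bound = 313 / 4489 = 0.0697.

0.070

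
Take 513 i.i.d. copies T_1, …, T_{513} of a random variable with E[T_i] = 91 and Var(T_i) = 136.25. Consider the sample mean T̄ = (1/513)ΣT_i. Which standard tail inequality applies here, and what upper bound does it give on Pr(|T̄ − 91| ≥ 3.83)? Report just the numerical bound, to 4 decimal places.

With mean and variance of each term known, Chebyshev's inequality bounds the deviation of the sum (or sample mean).
Var(T̄) = Var(T_i)/n = 136.25/513 = 0.26559.
Chebyshev: Pr(|T̄ − 91| ≥ 3.83) ≤ Var(T̄)/(3.83)² = 136.25/(513·3.83²) = 0.0181.

0.0181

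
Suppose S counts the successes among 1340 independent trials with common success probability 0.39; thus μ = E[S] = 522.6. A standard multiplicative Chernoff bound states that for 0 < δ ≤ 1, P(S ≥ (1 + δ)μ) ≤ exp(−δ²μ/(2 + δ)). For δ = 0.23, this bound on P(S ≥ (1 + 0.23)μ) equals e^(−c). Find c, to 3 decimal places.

12.397

c = δ²μ/(2 + δ) = 0.23²·522.6/(2 + 0.23) = 12.3971.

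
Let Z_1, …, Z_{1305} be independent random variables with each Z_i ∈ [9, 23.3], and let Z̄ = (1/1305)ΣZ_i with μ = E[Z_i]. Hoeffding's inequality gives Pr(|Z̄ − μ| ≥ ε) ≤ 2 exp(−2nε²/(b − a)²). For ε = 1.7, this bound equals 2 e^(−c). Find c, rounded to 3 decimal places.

c = 2nε²/(b − a)² = 2·1305·1.7² / 14.3² = 36.8864.

36.886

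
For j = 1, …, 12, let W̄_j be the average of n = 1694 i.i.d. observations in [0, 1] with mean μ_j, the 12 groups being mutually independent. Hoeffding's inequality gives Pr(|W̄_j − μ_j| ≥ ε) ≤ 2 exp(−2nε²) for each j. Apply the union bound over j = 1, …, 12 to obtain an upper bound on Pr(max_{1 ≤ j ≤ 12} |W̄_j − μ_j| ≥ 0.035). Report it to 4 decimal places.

0.3782

Per-experiment Hoeffding bound: 2·exp(−2·1694·0.035²) = 2·exp(−4.15030) = 0.031519.
Union bound over 12 events: 12·0.031519 = 0.37823.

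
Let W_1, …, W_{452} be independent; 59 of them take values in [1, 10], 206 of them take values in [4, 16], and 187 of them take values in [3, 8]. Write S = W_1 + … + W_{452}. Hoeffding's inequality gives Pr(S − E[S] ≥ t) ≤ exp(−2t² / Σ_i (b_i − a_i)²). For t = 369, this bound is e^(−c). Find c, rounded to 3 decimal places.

6.962

Σ(b_i − a_i)² = 59·9² + 206·12² + 187·5² = 39118.
c = 2t² / 39118 = 2·369² / 39118 = 6.9616.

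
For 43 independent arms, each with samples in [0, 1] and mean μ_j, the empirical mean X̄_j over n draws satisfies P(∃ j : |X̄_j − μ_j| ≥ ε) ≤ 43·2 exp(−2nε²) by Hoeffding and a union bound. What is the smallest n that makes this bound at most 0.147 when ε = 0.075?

Need 2·43·exp(−2nε²) ≤ 0.147, i.e. exp(−2nε²) ≤ 0.147/86.
So 2nε² ≥ ln(86/0.147) = 6.371670.
Hence n ≥ 6.371670/(2·0.075²) = 566.371.
The smallest integer n is 567.

567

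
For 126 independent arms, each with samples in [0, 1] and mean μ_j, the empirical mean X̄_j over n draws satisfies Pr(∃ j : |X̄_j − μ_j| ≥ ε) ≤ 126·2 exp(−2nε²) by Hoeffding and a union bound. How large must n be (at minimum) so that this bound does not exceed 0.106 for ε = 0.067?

866

Need 2·126·exp(−2nε²) ≤ 0.106, i.e. exp(−2nε²) ≤ 0.106/252.
So 2nε² ≥ ln(252/0.106) = 7.773745.
Hence n ≥ 7.773745/(2·0.067²) = 865.866.
The smallest integer n is 866.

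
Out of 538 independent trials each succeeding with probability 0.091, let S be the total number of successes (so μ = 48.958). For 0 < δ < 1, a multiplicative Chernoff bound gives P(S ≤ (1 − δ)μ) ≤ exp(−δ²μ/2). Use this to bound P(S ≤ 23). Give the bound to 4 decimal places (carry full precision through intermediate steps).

Write 23 = (1 − δ)μ, so δ = 1 − 23/48.958 = 0.5302096…
Then the exponent is δ²μ/2 = (μ − 23)²/(2μ) = 6.881590.
Bound = exp(−6.881590) = 0.00103.

0.0010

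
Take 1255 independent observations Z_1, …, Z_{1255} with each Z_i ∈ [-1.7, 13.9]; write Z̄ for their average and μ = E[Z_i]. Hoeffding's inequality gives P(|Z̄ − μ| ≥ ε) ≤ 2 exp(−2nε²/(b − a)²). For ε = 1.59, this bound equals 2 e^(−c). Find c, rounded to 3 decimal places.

c = 2nε²/(b − a)² = 2·1255·1.59² / 15.6² = 26.0747.

26.075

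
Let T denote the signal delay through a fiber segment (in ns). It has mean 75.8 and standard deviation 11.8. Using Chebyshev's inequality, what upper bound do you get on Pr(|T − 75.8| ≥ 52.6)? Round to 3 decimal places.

Chebyshev: Pr(|T − μ| ≥ t) ≤ Var(T)/t².
Var(T) = σ² = 11.8² = 139.24.
Bound = 139.24 / 2766.76 = 0.0503.

0.050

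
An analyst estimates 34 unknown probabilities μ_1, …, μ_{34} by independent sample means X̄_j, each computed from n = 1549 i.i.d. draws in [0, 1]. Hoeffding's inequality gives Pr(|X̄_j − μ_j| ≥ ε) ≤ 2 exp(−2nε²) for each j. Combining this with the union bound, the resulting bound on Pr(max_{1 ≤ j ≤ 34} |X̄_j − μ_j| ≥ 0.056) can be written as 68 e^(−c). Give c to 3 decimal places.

9.715

Union bound over the 34 events: Pr(max_{1 ≤ j ≤ 34} |X̄_j − μ_j| ≥ 0.056) ≤ 34·2·exp(−2nε²) = 68 exp(−2·1549·0.056²).
So c = 2·1549·0.056² = 9.7153.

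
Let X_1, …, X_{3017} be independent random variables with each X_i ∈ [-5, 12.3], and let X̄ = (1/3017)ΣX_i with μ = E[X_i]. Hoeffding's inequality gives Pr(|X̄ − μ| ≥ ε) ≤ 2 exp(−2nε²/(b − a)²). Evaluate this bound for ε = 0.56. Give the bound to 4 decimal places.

0.0036

Exponent: 2nε²/(b − a)² = 2·3017·0.56² / 17.3² = 6.32250.
Bound = 2·exp(−6.32250) = 0.00359.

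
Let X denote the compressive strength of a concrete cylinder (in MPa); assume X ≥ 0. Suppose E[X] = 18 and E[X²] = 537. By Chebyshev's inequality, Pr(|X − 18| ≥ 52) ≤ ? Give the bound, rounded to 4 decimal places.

Var(X) = E[X²] − (E[X])² = 537 − 324 = 213.
Chebyshev's inequality: Pr(|X − μ| ≥ t) ≤ Var(X)/t² = 213/2704 = 0.0788.

0.0788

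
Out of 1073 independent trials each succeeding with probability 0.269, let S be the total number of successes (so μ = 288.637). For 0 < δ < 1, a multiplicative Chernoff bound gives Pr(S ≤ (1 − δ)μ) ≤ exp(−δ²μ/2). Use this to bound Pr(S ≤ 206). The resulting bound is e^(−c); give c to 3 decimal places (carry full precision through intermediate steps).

11.830

Write 206 = (1 − δ)μ, so δ = 1 − 206/288.637 = 0.2863008…
Then the exponent is δ²μ/2 = (μ − 206)²/(2μ) = 11.829519.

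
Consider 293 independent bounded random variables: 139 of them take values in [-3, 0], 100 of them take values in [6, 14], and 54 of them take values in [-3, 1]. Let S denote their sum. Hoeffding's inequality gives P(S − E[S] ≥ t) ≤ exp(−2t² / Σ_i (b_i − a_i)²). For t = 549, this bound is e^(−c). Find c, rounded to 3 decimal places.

70.793

Σ(b_i − a_i)² = 139·3² + 100·8² + 54·4² = 8515.
c = 2t² / 8515 = 2·549² / 8515 = 70.7930.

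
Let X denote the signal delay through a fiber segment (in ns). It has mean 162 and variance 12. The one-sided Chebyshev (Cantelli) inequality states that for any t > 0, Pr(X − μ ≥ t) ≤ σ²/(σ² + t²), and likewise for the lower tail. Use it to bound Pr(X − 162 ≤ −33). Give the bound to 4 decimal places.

Here σ² = 12 and t = 33, so σ² + t² = 1101.
Cantelli's bound: 12/1101 = 0.0109.

0.0109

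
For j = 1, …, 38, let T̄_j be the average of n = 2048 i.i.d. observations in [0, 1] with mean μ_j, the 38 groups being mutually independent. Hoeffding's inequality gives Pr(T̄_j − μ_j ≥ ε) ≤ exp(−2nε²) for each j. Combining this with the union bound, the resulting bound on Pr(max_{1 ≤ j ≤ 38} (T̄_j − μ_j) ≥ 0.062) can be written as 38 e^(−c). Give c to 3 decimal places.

15.745

Union bound over the 38 events: Pr(max_{1 ≤ j ≤ 38} (T̄_j − μ_j) ≥ 0.062) ≤ 38·exp(−2nε²) = 38 exp(−2·2048·0.062²).
So c = 2·2048·0.062² = 15.7450.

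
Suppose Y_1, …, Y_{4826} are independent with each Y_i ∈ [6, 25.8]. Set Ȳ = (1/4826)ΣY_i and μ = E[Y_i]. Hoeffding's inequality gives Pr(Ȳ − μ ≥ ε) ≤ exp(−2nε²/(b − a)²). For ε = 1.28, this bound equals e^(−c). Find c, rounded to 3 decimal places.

40.337

c = 2nε²/(b − a)² = 2·4826·1.28² / 19.8² = 40.3373.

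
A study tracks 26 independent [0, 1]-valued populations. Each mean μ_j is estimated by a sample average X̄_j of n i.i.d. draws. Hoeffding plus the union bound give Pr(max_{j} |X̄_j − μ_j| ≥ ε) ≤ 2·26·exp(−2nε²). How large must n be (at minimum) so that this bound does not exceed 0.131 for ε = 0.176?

97

Need 2·26·exp(−2nε²) ≤ 0.131, i.e. exp(−2nε²) ≤ 0.131/52.
So 2nε² ≥ ln(52/0.131) = 5.983802.
Hence n ≥ 5.983802/(2·0.176²) = 96.588.
The smallest integer n is 97.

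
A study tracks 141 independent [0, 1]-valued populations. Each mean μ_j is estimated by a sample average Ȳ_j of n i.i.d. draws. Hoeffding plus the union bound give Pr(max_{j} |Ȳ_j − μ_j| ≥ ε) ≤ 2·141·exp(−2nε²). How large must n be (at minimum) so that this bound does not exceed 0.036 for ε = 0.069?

942

Need 2·141·exp(−2nε²) ≤ 0.036, i.e. exp(−2nε²) ≤ 0.036/282.
So 2nε² ≥ ln(282/0.036) = 8.966143.
Hence n ≥ 8.966143/(2·0.069²) = 941.624.
The smallest integer n is 942.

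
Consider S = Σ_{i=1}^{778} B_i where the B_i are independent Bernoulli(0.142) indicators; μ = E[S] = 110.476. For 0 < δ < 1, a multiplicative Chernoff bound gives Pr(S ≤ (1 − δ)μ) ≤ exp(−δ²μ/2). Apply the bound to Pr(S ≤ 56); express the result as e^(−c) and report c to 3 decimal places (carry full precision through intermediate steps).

13.431

Write 56 = (1 − δ)μ, so δ = 1 − 56/110.476 = 0.4931026…
Then the exponent is δ²μ/2 = (μ − 56)²/(2μ) = 13.431128.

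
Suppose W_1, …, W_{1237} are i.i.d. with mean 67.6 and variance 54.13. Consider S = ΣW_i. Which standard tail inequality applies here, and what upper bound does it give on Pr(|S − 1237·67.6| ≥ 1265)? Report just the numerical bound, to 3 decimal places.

0.042

With mean and variance of each term known, Chebyshev's inequality bounds the deviation of the sum (or sample mean).
Var(S) = n·Var(W_i) = 1237·54.13 = 66958.81.
Chebyshev: Pr(|S − 1237·67.6| ≥ 1265) ≤ Var(S)/1265² = 66958.81/1600225 = 0.0418.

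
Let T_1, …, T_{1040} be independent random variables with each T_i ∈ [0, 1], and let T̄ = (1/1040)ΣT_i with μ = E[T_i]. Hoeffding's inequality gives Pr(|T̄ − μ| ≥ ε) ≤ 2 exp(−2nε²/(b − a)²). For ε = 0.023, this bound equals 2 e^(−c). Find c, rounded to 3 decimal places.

1.100

c = 2nε²/(b − a)² = 2·1040·0.023² / 1² = 1.1003.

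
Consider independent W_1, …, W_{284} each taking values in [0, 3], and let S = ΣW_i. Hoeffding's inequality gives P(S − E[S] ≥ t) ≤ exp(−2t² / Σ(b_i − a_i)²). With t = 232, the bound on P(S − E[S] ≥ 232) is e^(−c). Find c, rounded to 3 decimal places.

42.116

Σ(b_i − a_i)² = 284·(3)² = 2556.
c = 2t²/2556 = 2·232²/2556 = 42.1158.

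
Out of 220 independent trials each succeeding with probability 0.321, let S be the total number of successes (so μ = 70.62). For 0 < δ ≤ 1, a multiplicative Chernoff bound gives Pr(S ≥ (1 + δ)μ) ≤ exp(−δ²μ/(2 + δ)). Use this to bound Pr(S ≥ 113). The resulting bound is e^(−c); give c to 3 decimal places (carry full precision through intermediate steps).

9.781

Write 113 = (1 + δ)μ, so δ = 113/70.62 − 1 = 0.6001133…
Then the exponent is δ²μ/(2 + δ) = (113 − μ)² / (μ·(2 + δ)) = 9.781420.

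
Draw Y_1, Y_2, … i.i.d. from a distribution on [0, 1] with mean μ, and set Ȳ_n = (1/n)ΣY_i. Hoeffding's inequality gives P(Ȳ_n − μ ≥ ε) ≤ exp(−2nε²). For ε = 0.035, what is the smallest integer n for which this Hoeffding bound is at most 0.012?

1806

Require exp(−2nε²) ≤ 0.012, i.e. 2nε² ≥ ln(1/0.012) = 4.422849.
So n ≥ 4.422849 / (2·0.035²) = 1805.244.
The smallest integer n is 1806.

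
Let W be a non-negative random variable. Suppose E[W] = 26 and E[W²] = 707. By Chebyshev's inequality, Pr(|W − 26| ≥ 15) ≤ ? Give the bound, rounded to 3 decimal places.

0.138

Var(W) = E[W²] − (E[W])² = 707 − 676 = 31.
Chebyshev's inequality: Pr(|W − μ| ≥ t) ≤ Var(W)/t² = 31/225 = 0.1378.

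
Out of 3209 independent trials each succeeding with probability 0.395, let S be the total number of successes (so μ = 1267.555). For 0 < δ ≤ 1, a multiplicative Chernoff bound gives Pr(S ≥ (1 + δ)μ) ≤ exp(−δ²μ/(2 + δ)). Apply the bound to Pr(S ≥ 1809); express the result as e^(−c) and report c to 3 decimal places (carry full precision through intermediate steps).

Write 1809 = (1 + δ)μ, so δ = 1809/1267.555 − 1 = 0.427157…
Then the exponent is δ²μ/(2 + δ) = (1809 − μ)² / (μ·(2 + δ)) = 95.289273.

95.289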